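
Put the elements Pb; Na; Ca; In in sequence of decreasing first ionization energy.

Pb > Ca > In > Na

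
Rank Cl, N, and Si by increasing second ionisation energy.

The second ionization energy removes an electron from the +1 ion. For each element: Cl⁺ still has 6 valence electrons; N⁺ still has 4 valence electrons; Si⁺ still has 3 valence electrons.
All are still removing valence electrons, so compare the +1 ions as you would atoms: IE_2 generally rises across a period (higher Z_eff) and falls down a group (larger shell), subject to the usual subshell exceptions.
Valence configurations: Cl⁺ [Ne]3s²3p⁴, N⁺ [He]2s²2p², Si⁺ [Ne]3s²3p¹.
Approximate IE_2 values (kJ/mol): Cl 2298, N 2856, Si 1577.
So the second ionization energies run Si < Cl < N.

Si < Cl < N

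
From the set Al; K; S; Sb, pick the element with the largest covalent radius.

K

Al is in period 3, group 13; S is in period 3, group 16; K is in period 4, group 1; Sb is in period 5, group 15.
Moving right in a period, electrons are added to the same shell under a stronger nuclear pull, so atoms get smaller; moving down, a new shell is opened and atoms get larger.
Here both period and group differ, so the two effects have to be weighed against each other.
Al > S: both are in period 3; the period trend gives Al the larger value.
Sb > Al: period and group pull opposite ways; the down-group shift dominates (140 vs 126 pm).
K > Sb: period and group pull opposite ways; the across-period shift dominates (196 vs 140 pm).
For reference (pm): Al 126, S 103, K 196, Sb 140.
The largest covalent radius among these belongs to K.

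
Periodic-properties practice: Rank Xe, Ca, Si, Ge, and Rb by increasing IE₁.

Si is in period 3, group 14; Ca is in period 4, group 2; Ge is in period 4, group 14; Rb is in period 5, group 1; Xe is in period 5, group 18.
First ionization energy rises across a period (greater Z_eff holds electrons more tightly) and falls down a group (valence electrons are farther from the nucleus).
Here both period and group differ, so the two effects have to be weighed against each other.
Ca > Rb: both effects reinforce here, so Ca is clearly the higher of the two.
Ge > Ca: both are in period 4; the period trend gives Ge the larger value.
Si > Ge: Si sits above Ge in group 14, so the down-group effect alone puts Si higher.
Xe > Si: period and group pull opposite ways; the across-period shift dominates (1170 vs 786 kJ/mol).
Approximate values (kJ/mol): Si 786, Ca 590, Ge 762, Rb 403, Xe 1170.
So from lowest to highest: Rb < Ca < Ge < Si < Xe.

Rb < Ca < Ge < Si < Xe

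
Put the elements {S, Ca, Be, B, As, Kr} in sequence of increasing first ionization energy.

Ca < B < Be < As < S < Kr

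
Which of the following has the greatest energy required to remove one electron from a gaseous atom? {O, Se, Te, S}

O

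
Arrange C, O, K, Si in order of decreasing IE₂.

After 1 electron has been removed, what remains? C⁺ still has 3 valence electrons; O⁺ still has 5 valence electrons; K⁺ is the bare [Ar] core; Si⁺ still has 3 valence electrons.
Usually core removal costs more than valence removal, but here the competition is close: a tightly held n=2 valence electron can cost more to remove than an n=3 core electron, so the actual values have to decide it.
Valence configurations: C⁺ [He]2s²2p¹, O⁺ [He]2s²2p³, Si⁺ [Ne]3s²3p¹.
Tabulated IE_2 (kJ/mol): C 2353, O 3388, K 3052, Si 1577.
So the second ionization energies run Si < C < K < O.

O > K > C > Si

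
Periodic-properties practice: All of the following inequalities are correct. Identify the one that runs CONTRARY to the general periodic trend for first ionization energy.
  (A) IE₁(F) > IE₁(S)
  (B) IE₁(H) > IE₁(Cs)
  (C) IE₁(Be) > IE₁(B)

The general trend: first ionization energy increases across a period and decreases down a group.
(A) F (period 2, group 17) vs S (period 3, group 16): the stated order agrees with the simple trend.
(B) H (period 1, group 1) vs Cs (period 6, group 1): the stated order agrees with the simple trend.
(C) Be (period 2, group 2) vs B (period 2, group 13): the stated order contradicts the simple trend.
The exception is (C): removing B's lone 2p electron is easier than breaking Be's filled 2s².

(C)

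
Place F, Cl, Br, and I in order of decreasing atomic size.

Across a period the added protons contract the valence shell; down a group each new principal shell makes the atom larger.
All are in group 17, so atomic radius increases down the group.
So from largest to smallest: I > Br > Cl > F.

I > Br > Cl > F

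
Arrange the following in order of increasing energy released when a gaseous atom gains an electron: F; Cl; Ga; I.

Ga < I < F < Cl

F is in period 2, group 17; Cl is in period 3, group 17; Ga is in period 4, group 13; I is in period 5, group 17.
Electron affinity generally becomes more exothermic across a period toward the halogens and less exothermic down a group.
These span different periods and groups, so the two trends combine.
I > Ga: period and group pull opposite ways; the across-period shift dominates (295 vs 29 kJ/mol).
F > I: they share group 17; the group trend gives F the larger value.
Cl > F: this pair runs against the simple trend — see the exception note.
Note the exception: Cl has a higher electron affinity than F, contrary to the simple trend — F's small 2p subshell makes the incoming electron feel strong e⁻–e⁻ repulsion, so Cl actually releases more energy on gaining an electron.
Tabulated electron affinity (kJ/mol): F 328, Cl 349, Ga 29, I 295.
So from lowest to highest: Ga < I < F < Cl.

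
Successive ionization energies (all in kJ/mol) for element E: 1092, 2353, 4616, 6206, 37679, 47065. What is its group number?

Look for the largest jump between consecutive ionization energies: IE5/IE4 ≈ 6.1, far larger than any earlier ratio.
That jump marks the point where a core electron is being removed. So the atom has 4 valence electrons.
A main-group element with 4 valence electrons is in group 14.

Group 14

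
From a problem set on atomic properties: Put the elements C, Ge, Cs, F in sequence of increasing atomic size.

Radius decreases left→right (rising Z_eff, same n) and increases top→bottom (higher n).
Here both period and group differ, so the two effects have to be weighed against each other.
C > F: C lies to the left of F in period 2, so the across-period effect alone puts C larger.
Ge > C: they share group 14; the group trend gives Ge the larger value.
Cs > Ge: relative to Ge, both the across-period and down-group shifts push Cs's atomic radius up.
Approximate values (pm): C 75, F 64, Ge 121, Cs 232.
So from smallest to largest: F < C < Ge < Cs.

F < C < Ge < Cs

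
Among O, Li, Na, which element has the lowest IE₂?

O

Consider each +1 ion: O⁺ still has 5 valence electrons; Li⁺ is the bare [He] core; Na⁺ is the bare [Ne] core.
Core electrons are held far more tightly than valence electrons, so Na and Li top the IE_2 order.
The numbers (kJ/mol): O 3388, Li 7298, Na 4562.
Hence IE_2: O < Na < Li.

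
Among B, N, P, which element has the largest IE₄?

The fourth ionization energy removes an electron from the +3 ion. For each element: B³⁺ is the bare [He] core; N³⁺ still has 2 valence electrons; P³⁺ still has 2 valence electrons.
Pulling an electron out of a noble-gas core costs far more than removing a remaining valence electron, so B sits at the high end of IE_4.
Valence configurations: N³⁺ [He]2s², P³⁺ [Ne]3s².
The numbers (kJ/mol): B 25026, N 7475, P 4964.
Hence IE_4: P < N < B.

B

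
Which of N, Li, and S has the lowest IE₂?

S

After 1 electron has been removed, what remains? N⁺ still has 4 valence electrons; Li⁺ is the bare [He] core; S⁺ still has 5 valence electrons.
Pulling an electron out of a noble-gas core costs far more than removing a remaining valence electron, so Li sits at the high end of IE_2.
Valence configurations: N⁺ [He]2s²2p², S⁺ [Ne]3s²3p³.
The numbers (kJ/mol): N 2856, Li 7298, S 2252.
Hence IE_2: S < N < Li.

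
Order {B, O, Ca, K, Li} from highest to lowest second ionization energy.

Li, O, K, B, Ca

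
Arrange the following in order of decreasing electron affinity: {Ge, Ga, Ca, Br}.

Ca is in period 4, group 2; Ga is in period 4, group 13; Ge is in period 4, group 14; Br is in period 4, group 17.
EA tends to increase across a period and decrease down a group, though the pattern is less regular than for IE or radius.
All lie in period 4, so electron affinity increases left to right.
So from highest to lowest: Br > Ge > Ga > Ca.

Br, Ge, Ga, Ca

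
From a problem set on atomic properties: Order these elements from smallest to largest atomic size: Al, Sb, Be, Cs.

Be is in period 2, group 2; Al is in period 3, group 13; Sb is in period 5, group 15; Cs is in period 6, group 1.
Across a period the added protons contract the valence shell; down a group each new principal shell makes the atom larger.
These span different periods and groups, so the two trends combine.
Al > Be: period and group pull opposite ways; the down-group shift dominates (126 vs 102 pm).
Sb > Al: period and group pull opposite ways; the down-group shift dominates (140 vs 126 pm).
Cs > Sb: both effects reinforce here, so Cs is clearly the larger of the two.
Approximate values (pm): Be 102, Al 126, Sb 140, Cs 232.
So from smallest to largest: Be < Al < Sb < Cs.

Be < Al < Sb < Cs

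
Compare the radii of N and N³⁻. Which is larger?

N³⁻

Forming N³⁻ adds 3 electrons to N. More electron–electron repulsion in the same shell, with unchanged nuclear charge, lets the cloud expand.
An anion is larger than its parent atom: N³⁻ > N.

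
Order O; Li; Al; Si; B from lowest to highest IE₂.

Consider each +1 ion: O⁺ still has 5 valence electrons; Li⁺ is the bare [He] core; Al⁺ still has 2 valence electrons; Si⁺ still has 3 valence electrons; B⁺ still has 2 valence electrons.
Pulling an electron out of a noble-gas core costs far more than removing a remaining valence electron, so Li sits at the high end of IE_2.
Valence configurations: O⁺ [He]2s²2p³, Al⁺ [Ne]3s², Si⁺ [Ne]3s²3p¹, B⁺ [He]2s².
Si⁺ loses a lone 3p electron whereas Al⁺ must break into a filled 3s² pair, so IE_2(Al) > IE_2(Si) even though Si has the higher nuclear charge.
The numbers (kJ/mol): O 3388, Li 7298, Al 1817, Si 1577, B 2427.
Overall IE_2 order: Si < Al < B < O < Li.

Si, Al, B, O, Li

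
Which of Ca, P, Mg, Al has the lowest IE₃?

Consider each +2 ion: Ca²⁺ is the bare [Ar] core; P²⁺ still has 3 valence electrons; Mg²⁺ is the bare [Ne] core; Al²⁺ still has 1 valence electron.
Core electrons are held far more tightly than valence electrons, so Ca and Mg top the IE_3 order.
Valence configurations: P²⁺ [Ne]3s²3p¹, Al²⁺ [Ne]3s¹.
Approximate IE_3 values (kJ/mol): Ca 4912, P 2914, Mg 7733, Al 2745.
Overall IE_3 order: Al < P < Ca < Mg.

Al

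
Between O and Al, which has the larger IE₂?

O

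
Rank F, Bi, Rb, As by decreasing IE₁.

F is in period 2, group 17; As is in period 4, group 15; Rb is in period 5, group 1; Bi is in period 6, group 15.
Removing the outermost electron gets harder across a period and easier down a group.
Here both period and group differ, so the two effects have to be weighed against each other.
Bi > Rb: the two effects oppose for this pair; the across-period effect wins (703 vs 403 kJ/mol).
As > Bi: they share group 15; the group trend gives As the larger value.
F > As: both effects reinforce here, so F is clearly the higher of the two.
Approximate values (kJ/mol): F 1681, As 947, Rb 403, Bi 703.
So from highest to lowest: F > As > Bi > Rb.

F, As, Bi, Rb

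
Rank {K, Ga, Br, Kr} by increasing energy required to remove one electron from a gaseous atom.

K < Ga < Br < Kr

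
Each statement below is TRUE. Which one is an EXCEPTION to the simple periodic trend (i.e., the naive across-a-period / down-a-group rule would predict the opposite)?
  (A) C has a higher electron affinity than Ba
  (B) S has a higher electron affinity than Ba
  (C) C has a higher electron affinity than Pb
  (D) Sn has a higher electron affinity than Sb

The general trend: electron affinity increases across a period and decreases down a group.
(A) C (period 2, group 14) vs Ba (period 6, group 2): the stated order agrees with the simple trend.
(B) S (period 3, group 16) vs Ba (period 6, group 2): the stated order agrees with the simple trend.
(C) C (period 2, group 14) vs Pb (period 6, group 14): the stated order agrees with the simple trend.
(D) Sn (period 5, group 14) vs Sb (period 5, group 15): the stated order contradicts the simple trend.
The exception is (D): adding an electron to Sb's half-filled 5p³ is unfavourable, so Sn has the more exothermic EA.

(D)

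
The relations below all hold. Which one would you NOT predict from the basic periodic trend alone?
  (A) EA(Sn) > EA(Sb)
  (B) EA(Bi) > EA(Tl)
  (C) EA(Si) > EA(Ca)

(A)

The general trend: electron affinity increases across a period and decreases down a group.
(A) Sn (period 5, group 14) vs Sb (period 5, group 15): the stated order contradicts the simple trend.
(B) Bi (period 6, group 15) vs Tl (period 6, group 13): the stated order agrees with the simple trend.
(C) Si (period 3, group 14) vs Ca (period 4, group 2): the stated order agrees with the simple trend.
The exception is (A): adding an electron to Sb's half-filled 5p³ is unfavourable, so Sn has the more exothermic EA.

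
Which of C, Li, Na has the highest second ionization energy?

The second ionization energy removes an electron from the +1 ion. For each element: C⁺ still has 3 valence electrons; Li⁺ is the bare [He] core; Na⁺ is the bare [Ne] core.
Pulling an electron out of a noble-gas core costs far more than removing a remaining valence electron, so Na and Li sit at the high end of IE_2.
Approximate IE_2 values (kJ/mol): C 2353, Li 7298, Na 4562.
So the second ionization energies run C < Na < Li.

Li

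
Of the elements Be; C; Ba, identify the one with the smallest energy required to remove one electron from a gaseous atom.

Be is in period 2, group 2; C is in period 2, group 14; Ba is in period 6, group 2.
Across a period the outer electron is held more tightly (higher IE₁); down a group it sits in a higher shell, more shielded, and comes off more easily.
Neither a single period nor a single group — weigh both effects.
Be > Ba: they share group 2; the group trend gives Be the larger value.
C > Be: C lies to the right of Be in period 2, so the across-period effect alone puts C higher.
Approximate values (kJ/mol): Be 900, C 1086, Ba 503.
The smallest energy required to remove one electron from a gaseous atom among these belongs to Ba.

Ba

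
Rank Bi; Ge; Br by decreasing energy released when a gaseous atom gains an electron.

Br, Ge, Bi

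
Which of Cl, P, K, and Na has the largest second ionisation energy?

Na

The second ionization energy removes an electron from the +1 ion. For each element: Cl⁺ still has 6 valence electrons; P⁺ still has 4 valence electrons; K⁺ is the bare [Ar] core; Na⁺ is the bare [Ne] core.
Pulling an electron out of a noble-gas core costs far more than removing a remaining valence electron, so K and Na sit at the high end of IE_2.
Valence configurations: Cl⁺ [Ne]3s²3p⁴, P⁺ [Ne]3s²3p².
The numbers (kJ/mol): Cl 2298, P 1907, K 3052, Na 4562.
So the second ionization energies run P < Cl < K < Na.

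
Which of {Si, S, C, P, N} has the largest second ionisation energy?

N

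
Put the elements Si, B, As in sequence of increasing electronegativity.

Electronegativity increases across a period and decreases down a group, tracking effective nuclear charge and atomic size.
A diagonal step moves right (one effect) and down (the opposite effect) at once.
B > Si: the two effects oppose for this pair; the down-group effect wins (2.04 vs 1.90).
As > B: the two effects oppose for this pair; the across-period effect wins (2.18 vs 2.04).
Approximate values (Pauling): B 2.04, Si 1.90, As 2.18.
So from lowest to highest: Si < B < As.

Si < B < As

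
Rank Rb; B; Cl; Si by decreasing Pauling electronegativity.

Cl > B > Si > Rb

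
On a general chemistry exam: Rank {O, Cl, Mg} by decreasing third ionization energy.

Consider each +2 ion: O²⁺ still has 4 valence electrons; Cl²⁺ still has 5 valence electrons; Mg²⁺ is the bare [Ne] core.
Breaking into a closed-shell core is much more expensive than removing a leftover valence electron — Mg has the largest IE_3 here.
Valence configurations: O²⁺ [He]2s²2p², Cl²⁺ [Ne]3s²3p³.
Tabulated IE_3 (kJ/mol): O 5300, Cl 3822, Mg 7733.
Hence IE_3: Cl < O < Mg.

Mg > O > Cl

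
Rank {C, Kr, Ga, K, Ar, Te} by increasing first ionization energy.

K < Ga < Te < C < Kr < Ar

C is in period 2, group 14; Ar is in period 3, group 18; K is in period 4, group 1; Ga is in period 4, group 13; Kr is in period 4, group 18; Te is in period 5, group 16.
Across a period the outer electron is held more tightly (higher IE₁); down a group it sits in a higher shell, more shielded, and comes off more easily.
Here both period and group differ, so the two effects have to be weighed against each other.
Ga > K: both are in period 4; the period trend gives Ga the larger value.
Te > Ga: the two effects oppose for this pair; the across-period effect wins (869 vs 579 kJ/mol).
C > Te: period and group pull opposite ways; the down-group shift dominates (1086 vs 869 kJ/mol).
Kr > C: the two effects oppose for this pair; the across-period effect wins (1351 vs 1086 kJ/mol).
Ar > Kr: Ar sits above Kr in group 18, so the down-group effect alone puts Ar higher.
Approximate values (kJ/mol): C 1086, Ar 1521, K 419, Ga 579, Kr 1351, Te 869.
So from lowest to highest: K < Ga < Te < C < Kr < Ar.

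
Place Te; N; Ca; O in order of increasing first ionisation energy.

Ca < Te < O < N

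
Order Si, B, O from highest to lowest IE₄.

The fourth ionization energy removes an electron from the +3 ion. For each element: Si³⁺ still has 1 valence electron; B³⁺ is the bare [He] core; O³⁺ still has 3 valence electrons.
Core electrons are held far more tightly than valence electrons, so B tops the IE_4 order.
Valence configurations: Si³⁺ [Ne]3s¹, O³⁺ [He]2s²2p¹.
Tabulated IE_4 (kJ/mol): Si 4356, B 25026, O 7469.
Overall IE_4 order: Si < O < B.

B, O, Si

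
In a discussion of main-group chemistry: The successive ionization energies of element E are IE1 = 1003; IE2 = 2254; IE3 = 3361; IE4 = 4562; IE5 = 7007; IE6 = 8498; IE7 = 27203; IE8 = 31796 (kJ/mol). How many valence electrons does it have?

Look for the largest jump between consecutive ionization energies: IE7/IE6 ≈ 3.2, far larger than any earlier ratio.
That jump marks the point where a core electron is being removed. So the atom has 6 valence electrons.

6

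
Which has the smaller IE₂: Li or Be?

IE_2 is the cost of taking one more electron from the +1 cation: Li⁺ is the bare [He] core; Be⁺ still has 1 valence electron.
Breaking into a closed-shell core is much more expensive than removing a leftover valence electron — Li has the largest IE_2 here.
Tabulated IE_2 (kJ/mol): Li 7298, Be 1757.
So the second ionization energies run Be < Li.

Be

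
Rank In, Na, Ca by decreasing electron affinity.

Na is in period 3, group 1; Ca is in period 4, group 2; In is in period 5, group 13.
Electron affinity generally becomes more exothermic across a period toward the halogens and less exothermic down a group.
These sit on a diagonal, where the across-period and down-group effects partly cancel.
In > Ca: the two effects oppose for this pair; the across-period effect wins (29 vs 2 kJ/mol).
Na > In: period and group pull opposite ways; the down-group shift dominates (53 vs 29 kJ/mol).
Tabulated electron affinity (kJ/mol): Na 53, Ca 2, In 29.
So from highest to lowest: Na > In > Ca.

Na > In > Ca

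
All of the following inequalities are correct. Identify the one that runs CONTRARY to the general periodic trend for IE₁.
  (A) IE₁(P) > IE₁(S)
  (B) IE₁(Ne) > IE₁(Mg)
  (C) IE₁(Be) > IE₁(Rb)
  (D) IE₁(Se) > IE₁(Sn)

The general trend: IE₁ increases across a period and decreases down a group.
(A) P (period 3, group 15) vs S (period 3, group 16): the stated order contradicts the simple trend.
(B) Ne (period 2, group 18) vs Mg (period 3, group 2): the stated order agrees with the simple trend.
(C) Be (period 2, group 2) vs Rb (period 5, group 1): the stated order agrees with the simple trend.
(D) Se (period 4, group 16) vs Sn (period 5, group 14): the stated order agrees with the simple trend.
The exception is (A): S (3p⁴) ionizes more easily than half-filled P (3p³) because the paired 3p electron in S is pushed out by e⁻–e⁻ repulsion.

(A)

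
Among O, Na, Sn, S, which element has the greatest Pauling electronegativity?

O

O is in period 2, group 16; Na is in period 3, group 1; S is in period 3, group 16; Sn is in period 5, group 14.
EN rises left→right (higher Z_eff, smaller atoms) and falls top→bottom (larger, more shielded atoms).
These span different periods and groups, so the two trends combine.
Sn > Na: the two effects oppose for this pair; the across-period effect wins (1.96 vs 0.93).
S > Sn: both effects reinforce here, so S is clearly the higher of the two.
O > S: they share group 16; the group trend gives O the larger value.
Approximate values (Pauling): O 3.44, Na 0.93, S 2.58, Sn 1.96.
The greatest Pauling electronegativity among these belongs to O.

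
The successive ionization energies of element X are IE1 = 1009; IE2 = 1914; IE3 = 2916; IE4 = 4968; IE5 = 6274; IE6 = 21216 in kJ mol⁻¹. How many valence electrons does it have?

5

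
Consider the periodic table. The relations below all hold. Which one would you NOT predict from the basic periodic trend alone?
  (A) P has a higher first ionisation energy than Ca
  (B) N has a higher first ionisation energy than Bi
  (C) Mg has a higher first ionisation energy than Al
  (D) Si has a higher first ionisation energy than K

(C)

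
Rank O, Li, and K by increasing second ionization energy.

K < O < Li

The second ionization energy removes an electron from the +1 ion. For each element: O⁺ still has 5 valence electrons; Li⁺ is the bare [He] core; K⁺ is the bare [Ar] core.
Usually core removal costs more than valence removal, but here the competition is close: a tightly held n=2 valence electron can cost more to remove than an n=3 core electron, so the actual values have to decide it.
The numbers (kJ/mol): O 3388, Li 7298, K 3052.
So the second ionization energies run K < O < Li.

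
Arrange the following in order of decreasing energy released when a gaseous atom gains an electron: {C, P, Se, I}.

I, Se, C, P

C is in period 2, group 14; P is in period 3, group 15; Se is in period 4, group 16; I is in period 5, group 17.
EA tends to increase across a period and decrease down a group, though the pattern is less regular than for IE or radius.
A diagonal step moves right (one effect) and down (the opposite effect) at once.
C > P: period and group pull opposite ways; the down-group shift dominates (122 vs 72 kJ/mol).
Se > C: the two effects oppose for this pair; the across-period effect wins (195 vs 122 kJ/mol).
I > Se: period and group pull opposite ways; the across-period shift dominates (295 vs 195 kJ/mol).
Approximate values (kJ/mol): C 122, P 72, Se 195, I 295.
So from highest to lowest: I > Se > C > P.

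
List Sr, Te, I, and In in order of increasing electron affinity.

Sr, In, Te, I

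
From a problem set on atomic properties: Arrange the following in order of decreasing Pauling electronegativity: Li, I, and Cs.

I > Li > Cs

Electronegativity increases across a period and decreases down a group, tracking effective nuclear charge and atomic size.
Neither a single period nor a single group — weigh both effects.
Li > Cs: Li sits above Cs in group 1, so the down-group effect alone puts Li higher.
I > Li: period and group pull opposite ways; the across-period shift dominates (2.66 vs 0.98).
Tabulated electronegativity (Pauling): Li 0.98, I 2.66, Cs 0.79.
So from highest to lowest: I > Li > Cs.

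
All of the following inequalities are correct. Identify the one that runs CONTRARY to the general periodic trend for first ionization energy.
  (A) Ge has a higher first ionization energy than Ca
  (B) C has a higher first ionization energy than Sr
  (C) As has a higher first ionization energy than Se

(C)

The general trend: first ionization energy increases across a period and decreases down a group.
(A) Ge (period 4, group 14) vs Ca (period 4, group 2): the stated order agrees with the simple trend.
(B) C (period 2, group 14) vs Sr (period 5, group 2): the stated order agrees with the simple trend.
(C) As (period 4, group 15) vs Se (period 4, group 16): the stated order contradicts the simple trend.
The exception is (C): Se (4p⁴) ionizes more easily than half-filled As (4p³).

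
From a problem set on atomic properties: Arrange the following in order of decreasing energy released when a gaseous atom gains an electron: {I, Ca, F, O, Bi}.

F > I > O > Bi > Ca

Electron affinity generally becomes more exothermic across a period toward the halogens and less exothermic down a group.
Here both period and group differ, so the two effects have to be weighed against each other.
Bi > Ca: the two effects oppose for this pair; the across-period effect wins (91 vs 2 kJ/mol).
O > Bi: both effects reinforce here, so O is clearly the higher of the two.
I > O: the two effects oppose for this pair; the across-period effect wins (295 vs 141 kJ/mol).
F > I: they share group 17; the group trend gives F the larger value.
Tabulated electron affinity (kJ/mol): O 141, F 328, Ca 2, I 295, Bi 91.
So from highest to lowest: F > I > O > Bi > Ca.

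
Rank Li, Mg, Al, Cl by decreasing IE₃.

Li, Mg, Cl, Al

Consider each +2 ion: Li²⁺ is already 1 electron into the core; Mg²⁺ is the bare [Ne] core; Al²⁺ still has 1 valence electron; Cl²⁺ still has 5 valence electrons.
Pulling an electron out of a noble-gas core costs far more than removing a remaining valence electron, so Mg and Li sit at the high end of IE_3.
Valence configurations: Al²⁺ [Ne]3s¹, Cl²⁺ [Ne]3s²3p³.
The numbers (kJ/mol): Li 11815, Mg 7733, Al 2745, Cl 3822.
Putting it together, IE_3: Al < Cl < Mg < Li.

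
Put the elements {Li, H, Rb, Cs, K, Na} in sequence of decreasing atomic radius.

Cs, Rb, K, Na, Li, H

H is in period 1, group 1; Li is in period 2, group 1; Na is in period 3, group 1; K is in period 4, group 1; Rb is in period 5, group 1; Cs is in period 6, group 1.
Across a period the added protons contract the valence shell; down a group each new principal shell makes the atom larger.
All are in group 1, so atomic radius increases down the group.
So from largest to smallest: Cs > Rb > K > Na > Li > H.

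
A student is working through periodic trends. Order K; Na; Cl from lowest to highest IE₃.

Cl < K < Na

After 2 electrons have been removed, what remains? K²⁺ is already 1 electron into the core; Na²⁺ is already 1 electron into the core; Cl²⁺ still has 5 valence electrons.
Breaking into a closed-shell core is much more expensive than removing a leftover valence electron — K and Na have the largest IE_3 here.
The numbers (kJ/mol): K 4420, Na 6910, Cl 3822.
So the third ionization energies run Cl < K < Na.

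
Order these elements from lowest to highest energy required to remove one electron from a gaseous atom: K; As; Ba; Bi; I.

K < Ba < Bi < As < I

Across a period the outer electron is held more tightly (higher IE₁); down a group it sits in a higher shell, more shielded, and comes off more easily.
These span different periods and groups, so the two trends combine.
Ba > K: period and group pull opposite ways; the across-period shift dominates (503 vs 419 kJ/mol).
Bi > Ba: Bi lies to the right of Ba in period 6, so the across-period effect alone puts Bi higher.
As > Bi: As sits above Bi in group 15, so the down-group effect alone puts As higher.
I > As: period and group pull opposite ways; the across-period shift dominates (1008 vs 947 kJ/mol).
Tabulated first ionization energy (kJ/mol): K 419, As 947, I 1008, Ba 503, Bi 703.
So from lowest to highest: K < Ba < Bi < As < I.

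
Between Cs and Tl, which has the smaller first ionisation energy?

Cs

Cs is in period 6, group 1; Tl is in period 6, group 13.
Removing the outermost electron gets harder across a period and easier down a group.
All lie in period 6, so first ionization energy increases left to right.
So Cs has the smaller first ionisation energy (Cs < Tl).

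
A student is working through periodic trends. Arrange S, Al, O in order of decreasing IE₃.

O > S > Al

IE_3 is the cost of taking one more electron from the +2 cation: S²⁺ still has 4 valence electrons; Al²⁺ still has 1 valence electron; O²⁺ still has 4 valence electrons.
All are still removing valence electrons, so compare the +2 ions as you would atoms: IE_3 generally rises across a period (higher Z_eff) and falls down a group (larger shell), subject to the usual subshell exceptions.
Valence configurations: S²⁺ [Ne]3s²3p², Al²⁺ [Ne]3s¹, O²⁺ [He]2s²2p².
Tabulated IE_3 (kJ/mol): S 3357, Al 2745, O 5300.
Putting it together, IE_3: Al < S < O.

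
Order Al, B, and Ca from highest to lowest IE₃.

The third ionization energy removes an electron from the +2 ion. For each element: Al²⁺ still has 1 valence electron; B²⁺ still has 1 valence electron; Ca²⁺ is the bare [Ar] core.
Core electrons are held far more tightly than valence electrons, so Ca tops the IE_3 order.
Valence configurations: Al²⁺ [Ne]3s¹, B²⁺ [He]2s¹.
Tabulated IE_3 (kJ/mol): Al 2745, B 3660, Ca 4912.
Overall IE_3 order: Al < B < Ca.

Ca > B > Al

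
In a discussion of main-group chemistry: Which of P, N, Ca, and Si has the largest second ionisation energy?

The second ionization energy removes an electron from the +1 ion. For each element: P⁺ still has 4 valence electrons; N⁺ still has 4 valence electrons; Ca⁺ still has 1 valence electron; Si⁺ still has 3 valence electrons.
All are still removing valence electrons, so compare the +1 ions as you would atoms: IE_2 generally rises across a period (higher Z_eff) and falls down a group (larger shell), subject to the usual subshell exceptions.
Valence configurations: P⁺ [Ne]3s²3p², N⁺ [He]2s²2p², Ca⁺ [Ar]4s¹, Si⁺ [Ne]3s²3p¹.
Tabulated IE_2 (kJ/mol): P 1907, N 2856, Ca 1145, Si 1577.
Putting it together, IE_2: Ca < Si < P < N.

N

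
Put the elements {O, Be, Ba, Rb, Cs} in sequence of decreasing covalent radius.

Cs > Rb > Ba > Be > O

Be is in period 2, group 2; O is in period 2, group 16; Rb is in period 5, group 1; Cs is in period 6, group 1; Ba is in period 6, group 2.
Radius decreases left→right (rising Z_eff, same n) and increases top→bottom (higher n).
Neither a single period nor a single group — weigh both effects.
Be > O: both are in period 2; the period trend gives Be the larger value.
Ba > Be: Ba sits below Be in group 2, so the down-group effect alone puts Ba larger.
Rb > Ba: period and group pull opposite ways; the across-period shift dominates (210 vs 196 pm).
Cs > Rb: Cs sits below Rb in group 1, so the down-group effect alone puts Cs larger.
Tabulated atomic radius (pm): Be 102, O 63, Rb 210, Cs 232, Ba 196.
So from largest to smallest: Cs > Rb > Ba > Be > O.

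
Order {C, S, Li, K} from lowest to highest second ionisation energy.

S, C, K, Li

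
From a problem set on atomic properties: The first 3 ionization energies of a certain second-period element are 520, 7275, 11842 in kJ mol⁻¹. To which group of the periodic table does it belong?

Group 1

Look for the largest jump between consecutive ionization energies: IE2/IE1 ≈ 14.0, far larger than any earlier ratio.
That jump marks the point where a core electron is being removed. So the atom has 1 valence electron.
A main-group element with 1 valence electron is in group 1.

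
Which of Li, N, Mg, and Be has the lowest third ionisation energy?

After 2 electrons have been removed, what remains? Li²⁺ is already 1 electron into the core; N²⁺ still has 3 valence electrons; Mg²⁺ is the bare [Ne] core; Be²⁺ is the bare [He] core.
Breaking into a closed-shell core is much more expensive than removing a leftover valence electron — Mg, Li and Be have the largest IE_3 here.
Tabulated IE_3 (kJ/mol): Li 11815, N 4578, Mg 7733, Be 14849.
Hence IE_3: N < Mg < Li < Be.

N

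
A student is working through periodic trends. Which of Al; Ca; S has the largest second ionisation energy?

The second ionization energy removes an electron from the +1 ion. For each element: Al⁺ still has 2 valence electrons; Ca⁺ still has 1 valence electron; S⁺ still has 5 valence electrons.
All are still removing valence electrons, so compare the +1 ions as you would atoms: IE_2 generally rises across a period (higher Z_eff) and falls down a group (larger shell), subject to the usual subshell exceptions.
Valence configurations: Al⁺ [Ne]3s², Ca⁺ [Ar]4s¹, S⁺ [Ne]3s²3p³.
The numbers (kJ/mol): Al 1817, Ca 1145, S 2252.
Hence IE_2: Ca < Al < S.

S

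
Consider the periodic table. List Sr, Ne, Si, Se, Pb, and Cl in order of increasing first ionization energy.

Sr < Pb < Si < Se < Cl < Ne

Ne is in period 2, group 18; Si is in period 3, group 14; Cl is in period 3, group 17; Se is in period 4, group 16; Sr is in period 5, group 2; Pb is in period 6, group 14.
Removing the outermost electron gets harder across a period and easier down a group.
Here both period and group differ, so the two effects have to be weighed against each other.
Pb > Sr: the two effects oppose for this pair; the across-period effect wins (716 vs 550 kJ/mol).
Si > Pb: Si sits above Pb in group 14, so the down-group effect alone puts Si higher.
Se > Si: the two effects oppose for this pair; the across-period effect wins (941 vs 786 kJ/mol).
Cl > Se: both effects reinforce here, so Cl is clearly the higher of the two.
Ne > Cl: both effects reinforce here, so Ne is clearly the higher of the two.
Approximate values (kJ/mol): Ne 2081, Si 786, Cl 1251, Se 941, Sr 550, Pb 716.
So from lowest to highest: Sr < Pb < Si < Se < Cl < Ne.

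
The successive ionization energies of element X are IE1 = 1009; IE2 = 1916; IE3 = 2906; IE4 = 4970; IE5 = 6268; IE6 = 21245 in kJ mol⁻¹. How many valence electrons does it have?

Look for the largest jump between consecutive ionization energies: IE6/IE5 ≈ 3.4, far larger than any earlier ratio.
That jump marks the point where a core electron is being removed. So the atom has 5 valence electrons.

5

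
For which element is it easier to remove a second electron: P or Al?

Al

After 1 electron has been removed, what remains? P⁺ still has 4 valence electrons; Al⁺ still has 2 valence electrons.
All are still removing valence electrons, so compare the +1 ions as you would atoms: IE_2 generally rises across a period (higher Z_eff) and falls down a group (larger shell), subject to the usual subshell exceptions.
Valence configurations: P⁺ [Ne]3s²3p², Al⁺ [Ne]3s².
Approximate IE_2 values (kJ/mol): P 1907, Al 1817.
Hence IE_2: Al < P.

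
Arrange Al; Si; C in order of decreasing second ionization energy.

C, Al, Si

After 1 electron has been removed, what remains? Al⁺ still has 2 valence electrons; Si⁺ still has 3 valence electrons; C⁺ still has 3 valence electrons.
All are still removing valence electrons, so compare the +1 ions as you would atoms: IE_2 generally rises across a period (higher Z_eff) and falls down a group (larger shell), subject to the usual subshell exceptions.
Valence configurations: Al⁺ [Ne]3s², Si⁺ [Ne]3s²3p¹, C⁺ [He]2s²2p¹.
Si⁺ loses a lone 3p electron whereas Al⁺ must break into a filled 3s² pair, so IE_2(Al) > IE_2(Si) even though Si has the higher nuclear charge.
Approximate IE_2 values (kJ/mol): Al 1817, Si 1577, C 2353.
Overall IE_2 order: Si < Al < C.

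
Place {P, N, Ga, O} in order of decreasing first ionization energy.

N > O > P > Ga

N is in period 2, group 15; O is in period 2, group 16; P is in period 3, group 15; Ga is in period 4, group 13.
IE₁ increases left→right with effective nuclear charge and decreases top→bottom as the valence shell moves farther out.
Here both period and group differ, so the two effects have to be weighed against each other.
P > Ga: relative to Ga, both the across-period and down-group shifts push P's first ionization energy up.
O > P: relative to P, both the across-period and down-group shifts push O's first ionization energy up.
N > O: this pair runs against the simple trend — see the exception note.
Note the exception: N has a higher first ionization energy than O, contrary to the simple trend — pairing an electron in O's 2p⁴ costs repulsion energy, so O ionizes more easily than half-filled N (2p³).
Approximate values (kJ/mol): N 1402, O 1314, P 1012, Ga 579.
So from highest to lowest: N > O > P > Ga.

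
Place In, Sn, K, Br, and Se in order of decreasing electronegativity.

Br, Se, Sn, In, K

K is in period 4, group 1; Se is in period 4, group 16; Br is in period 4, group 17; In is in period 5, group 13; Sn is in period 5, group 14.
EN rises left→right (higher Z_eff, smaller atoms) and falls top→bottom (larger, more shielded atoms).
Neither a single period nor a single group — weigh both effects.
In > K: period and group pull opposite ways; the across-period shift dominates (1.78 vs 0.82).
Sn > In: both are in period 5; the period trend gives Sn the larger value.
Se > Sn: both effects reinforce here, so Se is clearly the higher of the two.
Br > Se: both are in period 4; the period trend gives Br the larger value.
For reference (Pauling): K 0.82, Se 2.55, Br 2.96, In 1.78, Sn 1.96.
So from highest to lowest: Br > Se > Sn > In > K.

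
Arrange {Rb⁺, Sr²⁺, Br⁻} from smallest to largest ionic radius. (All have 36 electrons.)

All of these have 36 electrons, so size is governed by nuclear charge alone: the more protons, the stronger the pull on the same electron cloud, and the smaller the ion.
Nuclear charges: Sr²⁺ (Z=38), Rb⁺ (Z=37), Br⁻ (Z=35).
Smallest to largest: Sr²⁺ < Rb⁺ < Br⁻.

Sr²⁺ < Rb⁺ < Br⁻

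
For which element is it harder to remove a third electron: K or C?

C

The third ionization energy removes an electron from the +2 ion. For each element: K²⁺ is already 1 electron into the core; C²⁺ still has 2 valence electrons.
Usually core removal costs more than valence removal, but here the competition is close: a tightly held n=2 valence electron can cost more to remove than an n=3 core electron, so the actual values have to decide it.
The numbers (kJ/mol): K 4420, C 4620.
Hence IE_3: K < C.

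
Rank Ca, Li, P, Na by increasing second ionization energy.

After 1 electron has been removed, what remains? Ca⁺ still has 1 valence electron; Li⁺ is the bare [He] core; P⁺ still has 4 valence electrons; Na⁺ is the bare [Ne] core.
Pulling an electron out of a noble-gas core costs far more than removing a remaining valence electron, so Na and Li sit at the high end of IE_2.
Valence configurations: Ca⁺ [Ar]4s¹, P⁺ [Ne]3s²3p².
Tabulated IE_2 (kJ/mol): Ca 1145, Li 7298, P 1907, Na 4562.
Overall IE_2 order: Ca < P < Na < Li.

Ca, P, Na, Li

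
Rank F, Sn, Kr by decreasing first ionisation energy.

F > Kr > Sn

F is in period 2, group 17; Kr is in period 4, group 18; Sn is in period 5, group 14.
IE₁ increases left→right with effective nuclear charge and decreases top→bottom as the valence shell moves farther out.
These span different periods and groups, so the two trends combine.
Kr > Sn: relative to Sn, both the across-period and down-group shifts push Kr's first ionization energy up.
F > Kr: the two effects oppose for this pair; the down-group effect wins (1681 vs 1351 kJ/mol).
For reference (kJ/mol): F 1681, Kr 1351, Sn 709.
So from highest to lowest: F > Kr > Sn.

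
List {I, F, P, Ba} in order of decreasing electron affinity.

F is in period 2, group 17; P is in period 3, group 15; I is in period 5, group 17; Ba is in period 6, group 2.
Adding an electron releases more energy for atoms nearer the top right (short of the noble gases).
Here both period and group differ, so the two effects have to be weighed against each other.
P > Ba: both effects reinforce here, so P is clearly the higher of the two.
I > P: period and group pull opposite ways; the across-period shift dominates (295 vs 72 kJ/mol).
F > I: they share group 17; the group trend gives F the larger value.
Approximate values (kJ/mol): F 328, P 72, I 295, Ba 14.
So from highest to lowest: F > I > P > Ba.

F > I > P > Ba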